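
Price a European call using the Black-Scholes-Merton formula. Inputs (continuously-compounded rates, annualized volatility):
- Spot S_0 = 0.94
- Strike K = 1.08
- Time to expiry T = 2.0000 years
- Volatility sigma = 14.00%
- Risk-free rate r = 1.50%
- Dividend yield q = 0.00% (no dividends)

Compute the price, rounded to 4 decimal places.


d1 = (ln(S/K) + (r - q + 0.5*sigma^2) * T) / (sigma * sqrt(T)) = -0.45071211
d2 = d1 - sigma * sqrt(T) = -0.64870201
exp(-rT) = 0.97044553; exp(-qT) = 1.00000000
C = S_0 * exp(-qT) * N(d1) - K * exp(-rT) * N(d2)
N(d1) = 0.32609853; N(d2) = 0.25826550
C = 0.9400 * 1.00000000 * 0.32609853 - 1.0800 * 0.97044553 * 0.25826550 = 0.0358

Answer: Price = 0.0358


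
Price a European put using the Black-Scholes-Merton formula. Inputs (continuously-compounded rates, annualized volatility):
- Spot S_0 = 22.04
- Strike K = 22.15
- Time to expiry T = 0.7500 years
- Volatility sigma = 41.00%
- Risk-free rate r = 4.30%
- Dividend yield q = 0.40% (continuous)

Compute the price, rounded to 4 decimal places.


Answer: Price = 2.8029

Derivation:
d1 = (ln(S/K) + (r - q + 0.5*sigma^2) * T) / (sigma * sqrt(T)) = 0.24589204
d2 = d1 - sigma * sqrt(T) = -0.10917838
exp(-rT) = 0.96826449; exp(-qT) = 0.99700450
P = K * exp(-rT) * N(-d2) - S_0 * exp(-qT) * N(-d1)
N(-d1) = 0.40288290; N(-d2) = 0.54346950
P = 22.1500 * 0.96826449 * 0.54346950 - 22.0400 * 0.99700450 * 0.40288290 = 2.8029


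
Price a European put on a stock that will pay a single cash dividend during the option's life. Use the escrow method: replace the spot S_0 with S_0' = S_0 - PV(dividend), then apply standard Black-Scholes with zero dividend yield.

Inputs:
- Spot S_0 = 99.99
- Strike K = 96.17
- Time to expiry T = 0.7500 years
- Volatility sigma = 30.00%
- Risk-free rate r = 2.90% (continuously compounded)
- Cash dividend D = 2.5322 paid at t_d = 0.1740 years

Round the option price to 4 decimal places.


Answer: Price = 8.3055

Derivation:
PV(D) = D * exp(-r * t_d) = 2.5322 * 0.99496671 = 2.51945470
S_0' = S_0 - PV(D) = 99.9900 - 2.51945470 = 97.47054530
d1 = (ln(S_0'/K) + (r + sigma^2/2)*T) / (sigma*sqrt(T)) = 0.26532237
d2 = d1 - sigma*sqrt(T) = 0.00551475
exp(-rT) = 0.97848483
N(-d1) = 0.39538057; N(-d2) = 0.49779994
P = K * exp(-rT) * N(-d2) - S_0' * N(-d1) = 96.1700 * 0.97848483 * 0.49779994 - 97.47054530 * 0.39538057 = 8.3055


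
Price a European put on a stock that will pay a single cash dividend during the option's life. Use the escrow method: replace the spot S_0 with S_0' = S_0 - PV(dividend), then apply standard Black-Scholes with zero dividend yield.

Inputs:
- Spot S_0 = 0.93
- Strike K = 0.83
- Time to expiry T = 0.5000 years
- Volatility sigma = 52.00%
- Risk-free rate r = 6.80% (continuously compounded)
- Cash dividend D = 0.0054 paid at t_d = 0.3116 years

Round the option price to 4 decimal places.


Answer: Price = 0.0739

Derivation:
PV(D) = D * exp(-r * t_d) = 0.0054 * 0.97903411 = 0.00528678
S_0' = S_0 - PV(D) = 0.9300 - 0.00528678 = 0.92471322
d1 = (ln(S_0'/K) + (r + sigma^2/2)*T) / (sigma*sqrt(T)) = 0.57019446
d2 = d1 - sigma*sqrt(T) = 0.20249893
exp(-rT) = 0.96657150
N(-d1) = 0.28427291; N(-d2) = 0.41976335
P = K * exp(-rT) * N(-d2) - S_0' * N(-d1) = 0.8300 * 0.96657150 * 0.41976335 - 0.92471322 * 0.28427291 = 0.0739


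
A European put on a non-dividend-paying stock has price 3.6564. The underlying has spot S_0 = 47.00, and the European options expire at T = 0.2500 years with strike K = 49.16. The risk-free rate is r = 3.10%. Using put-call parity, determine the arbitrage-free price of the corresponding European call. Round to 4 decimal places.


Answer: Call price = 1.8759

Derivation:
Put-call parity: C - P = S_0 * exp(-qT) - K * exp(-rT).
S_0 * exp(-qT) = 47.0000 * 1.00000000 = 47.00000000
K * exp(-rT) = 49.1600 * 0.99227995 = 48.78048253
C = P + S*exp(-qT) - K*exp(-rT)
C = 3.6564 + 47.00000000 - 48.78048253 = 1.8759


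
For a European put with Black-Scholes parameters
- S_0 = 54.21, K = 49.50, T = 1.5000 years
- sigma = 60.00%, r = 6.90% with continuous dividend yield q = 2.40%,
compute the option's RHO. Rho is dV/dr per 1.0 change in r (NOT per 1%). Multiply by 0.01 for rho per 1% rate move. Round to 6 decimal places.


Answer: Rho = -37.515692

Derivation:
d1 = 0.5829686570; d2 = -0.1518782658
phi(d1) = 0.3365983966; exp(-qT) = 0.9646402935; exp(-rT) = 0.9016760227
N(-d2) = 0.5603585246
Rho = -K*T*exp(-rT)*N(-d2) = -49.5000 * 1.5000 * 0.9016760227 * 0.5603585246 = -37.515692


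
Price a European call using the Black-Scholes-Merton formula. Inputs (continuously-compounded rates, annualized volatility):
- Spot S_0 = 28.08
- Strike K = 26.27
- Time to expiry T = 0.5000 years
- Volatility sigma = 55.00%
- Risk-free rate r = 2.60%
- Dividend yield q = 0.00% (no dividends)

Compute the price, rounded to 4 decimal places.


d1 = (ln(S/K) + (r - q + 0.5*sigma^2) * T) / (sigma * sqrt(T)) = 0.39920671
d2 = d1 - sigma * sqrt(T) = 0.01029798
exp(-rT) = 0.98708414; exp(-qT) = 1.00000000
C = S_0 * exp(-qT) * N(d1) - K * exp(-rT) * N(d2)
N(d1) = 0.65512955; N(d2) = 0.50410823
C = 28.0800 * 1.00000000 * 0.65512955 - 26.2700 * 0.98708414 * 0.50410823 = 5.3242

Answer: Price = 5.3242


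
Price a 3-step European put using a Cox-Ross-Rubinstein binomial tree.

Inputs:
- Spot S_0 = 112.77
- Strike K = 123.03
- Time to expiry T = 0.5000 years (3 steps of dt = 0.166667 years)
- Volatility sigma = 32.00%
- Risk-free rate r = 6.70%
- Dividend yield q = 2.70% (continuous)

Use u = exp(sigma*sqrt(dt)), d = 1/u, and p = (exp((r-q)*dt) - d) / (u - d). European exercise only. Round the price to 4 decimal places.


dt = T/N = 0.166667
u = exp(sigma*sqrt(dt)) = 1.139557; d = 1/u = 0.877534
p = (exp((r-q)*dt) - d) / (u - d) = 0.492915
Discount per step: exp(-r*dt) = 0.988895
Stock lattice S(k, i) with i counting down-moves:
  k=0: S(0,0) = 112.7700
  k=1: S(1,0) = 128.5078; S(1,1) = 98.9595
  k=2: S(2,0) = 146.4420; S(2,1) = 112.7700; S(2,2) = 86.8404
  k=3: S(3,0) = 166.8790; S(3,1) = 128.5078; S(3,2) = 98.9595; S(3,3) = 76.2054
Terminal payoffs V(N, i) = max(K - S_T, 0):
  V(3,0) = 0.000000; V(3,1) = 0.000000; V(3,2) = 24.070478; V(3,3) = 46.824626
Backward induction: V(k, i) = exp(-r*dt) * [p * V(k+1, i) + (1-p) * V(k+1, i+1)].
  V(2,0) = exp(-r*dt) * [p*0.000000 + (1-p)*0.000000] = 0.000000
  V(2,1) = exp(-r*dt) * [p*0.000000 + (1-p)*24.070478] = 12.070249
  V(2,2) = exp(-r*dt) * [p*24.070478 + (1-p)*46.824626] = 35.213355
  V(1,0) = exp(-r*dt) * [p*0.000000 + (1-p)*12.070249] = 6.052680
  V(1,1) = exp(-r*dt) * [p*12.070249 + (1-p)*35.213355] = 23.541428
  V(0,0) = exp(-r*dt) * [p*6.052680 + (1-p)*23.541428] = 14.755278

Answer: Price = V(0,0) = 14.7553


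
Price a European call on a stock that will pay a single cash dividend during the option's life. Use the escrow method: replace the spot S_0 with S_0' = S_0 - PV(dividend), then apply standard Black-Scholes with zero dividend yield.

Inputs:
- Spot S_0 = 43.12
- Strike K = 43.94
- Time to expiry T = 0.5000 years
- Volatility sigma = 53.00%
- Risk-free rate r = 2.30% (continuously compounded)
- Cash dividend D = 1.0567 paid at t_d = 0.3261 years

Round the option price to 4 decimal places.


PV(D) = D * exp(-r * t_d) = 1.0567 * 0.99252776 = 1.04880408
S_0' = S_0 - PV(D) = 43.1200 - 1.04880408 = 42.07119592
d1 = (ln(S_0'/K) + (r + sigma^2/2)*T) / (sigma*sqrt(T)) = 0.10209890
d2 = d1 - sigma*sqrt(T) = -0.27266769
exp(-rT) = 0.98856587
N(d1) = 0.54066091; N(d2) = 0.39255434
C = S_0' * N(d1) - K * exp(-rT) * N(d2) = 42.07119592 * 0.54066091 - 43.9400 * 0.98856587 * 0.39255434 = 5.6946

Answer: Price = 5.6946


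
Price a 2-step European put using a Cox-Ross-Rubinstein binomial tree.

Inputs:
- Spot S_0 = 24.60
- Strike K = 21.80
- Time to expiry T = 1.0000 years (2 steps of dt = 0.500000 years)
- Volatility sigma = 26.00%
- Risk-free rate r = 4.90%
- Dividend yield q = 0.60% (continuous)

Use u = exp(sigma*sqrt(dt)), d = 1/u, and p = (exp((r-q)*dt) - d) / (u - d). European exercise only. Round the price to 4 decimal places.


Answer: Price = V(0,0) = 1.0772

Derivation:
dt = T/N = 0.500000
u = exp(sigma*sqrt(dt)) = 1.201833; d = 1/u = 0.832062
p = (exp((r-q)*dt) - d) / (u - d) = 0.512941
Discount per step: exp(-r*dt) = 0.975798
Stock lattice S(k, i) with i counting down-moves:
  k=0: S(0,0) = 24.6000
  k=1: S(1,0) = 29.5651; S(1,1) = 20.4687
  k=2: S(2,0) = 35.5323; S(2,1) = 24.6000; S(2,2) = 17.0313
Terminal payoffs V(N, i) = max(K - S_T, 0):
  V(2,0) = 0.000000; V(2,1) = 0.000000; V(2,2) = 4.768733
Backward induction: V(k, i) = exp(-r*dt) * [p * V(k+1, i) + (1-p) * V(k+1, i+1)].
  V(1,0) = exp(-r*dt) * [p*0.000000 + (1-p)*0.000000] = 0.000000
  V(1,1) = exp(-r*dt) * [p*0.000000 + (1-p)*4.768733] = 2.266441
  V(0,0) = exp(-r*dt) * [p*0.000000 + (1-p)*2.266441] = 1.077174


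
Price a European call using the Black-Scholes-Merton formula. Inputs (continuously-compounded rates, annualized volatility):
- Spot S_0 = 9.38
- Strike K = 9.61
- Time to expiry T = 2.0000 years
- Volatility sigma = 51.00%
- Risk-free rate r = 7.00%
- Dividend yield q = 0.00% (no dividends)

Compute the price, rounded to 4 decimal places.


Answer: Price = 3.0406

Derivation:
d1 = (ln(S/K) + (r - q + 0.5*sigma^2) * T) / (sigma * sqrt(T)) = 0.52114538
d2 = d1 - sigma * sqrt(T) = -0.20010354
exp(-rT) = 0.86935824; exp(-qT) = 1.00000000
C = S_0 * exp(-qT) * N(d1) - K * exp(-rT) * N(d2)
N(d1) = 0.69886725; N(d2) = 0.42069980
C = 9.3800 * 1.00000000 * 0.69886725 - 9.6100 * 0.86935824 * 0.42069980 = 3.0406


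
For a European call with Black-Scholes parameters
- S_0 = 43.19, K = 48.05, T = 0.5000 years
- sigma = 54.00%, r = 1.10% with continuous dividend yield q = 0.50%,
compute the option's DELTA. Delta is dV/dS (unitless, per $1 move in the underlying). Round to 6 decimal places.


d1 = -0.0804874729; d2 = -0.4623251347
phi(d1) = 0.3976521504; exp(-qT) = 0.9975031224; exp(-rT) = 0.9945150973
N(d1) = 0.4679247796
Delta = exp(-qT) * N(d1) = 0.9975031224 * 0.4679247796 = 0.466756

Answer: Delta = 0.466756


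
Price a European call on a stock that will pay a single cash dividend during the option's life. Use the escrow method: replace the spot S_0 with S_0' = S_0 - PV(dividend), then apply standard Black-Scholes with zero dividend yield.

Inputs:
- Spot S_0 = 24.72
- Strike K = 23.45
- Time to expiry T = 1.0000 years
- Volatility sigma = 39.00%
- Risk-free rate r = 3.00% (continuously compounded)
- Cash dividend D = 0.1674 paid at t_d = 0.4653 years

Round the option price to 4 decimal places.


Answer: Price = 4.6247

Derivation:
PV(D) = D * exp(-r * t_d) = 0.1674 * 0.98613798 = 0.16507950
S_0' = S_0 - PV(D) = 24.7200 - 0.16507950 = 24.55492050
d1 = (ln(S_0'/K) + (r + sigma^2/2)*T) / (sigma*sqrt(T)) = 0.38997889
d2 = d1 - sigma*sqrt(T) = -0.00002111
exp(-rT) = 0.97044553
N(d1) = 0.65172392; N(d2) = 0.49999158
C = S_0' * N(d1) - K * exp(-rT) * N(d2) = 24.55492050 * 0.65172392 - 23.4500 * 0.97044553 * 0.49999158 = 4.6247


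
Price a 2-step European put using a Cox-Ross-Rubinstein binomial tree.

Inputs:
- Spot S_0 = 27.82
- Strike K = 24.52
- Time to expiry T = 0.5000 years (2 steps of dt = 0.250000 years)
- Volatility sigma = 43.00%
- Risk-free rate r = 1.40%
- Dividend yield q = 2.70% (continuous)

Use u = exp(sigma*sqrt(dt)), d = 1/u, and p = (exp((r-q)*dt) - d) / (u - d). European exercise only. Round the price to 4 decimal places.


Answer: Price = V(0,0) = 2.0075

Derivation:
dt = T/N = 0.250000
u = exp(sigma*sqrt(dt)) = 1.239862; d = 1/u = 0.806541
p = (exp((r-q)*dt) - d) / (u - d) = 0.438968
Discount per step: exp(-r*dt) = 0.996506
Stock lattice S(k, i) with i counting down-moves:
  k=0: S(0,0) = 27.8200
  k=1: S(1,0) = 34.4930; S(1,1) = 22.4380
  k=2: S(2,0) = 42.7665; S(2,1) = 27.8200; S(2,2) = 18.0972
Terminal payoffs V(N, i) = max(K - S_T, 0):
  V(2,0) = 0.000000; V(2,1) = 0.000000; V(2,2) = 6.422837
Backward induction: V(k, i) = exp(-r*dt) * [p * V(k+1, i) + (1-p) * V(k+1, i+1)].
  V(1,0) = exp(-r*dt) * [p*0.000000 + (1-p)*0.000000] = 0.000000
  V(1,1) = exp(-r*dt) * [p*0.000000 + (1-p)*6.422837] = 3.590827
  V(0,0) = exp(-r*dt) * [p*0.000000 + (1-p)*3.590827] = 2.007530


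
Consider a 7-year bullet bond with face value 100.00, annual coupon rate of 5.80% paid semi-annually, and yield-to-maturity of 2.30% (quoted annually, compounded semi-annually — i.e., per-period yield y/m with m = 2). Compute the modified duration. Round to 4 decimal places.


Coupon per period c = face * coupon_rate / m = 2.900000
Periods per year m = 2; per-period yield y/m = 0.011500
Number of cashflows N = 14
Cashflows (t years, CF_t, discount factor 1/(1+y/m)^(m*t), PV):
  t = 0.5000: CF_t = 2.900000, DF = 0.988631, PV = 2.867029
  t = 1.0000: CF_t = 2.900000, DF = 0.977391, PV = 2.834433
  t = 1.5000: CF_t = 2.900000, DF = 0.966279, PV = 2.802208
  t = 2.0000: CF_t = 2.900000, DF = 0.955293, PV = 2.770349
  t = 2.5000: CF_t = 2.900000, DF = 0.944432, PV = 2.738852
  t = 3.0000: CF_t = 2.900000, DF = 0.933694, PV = 2.707713
  t = 3.5000: CF_t = 2.900000, DF = 0.923079, PV = 2.676929
  t = 4.0000: CF_t = 2.900000, DF = 0.912584, PV = 2.646494
  t = 4.5000: CF_t = 2.900000, DF = 0.902209, PV = 2.616405
  t = 5.0000: CF_t = 2.900000, DF = 0.891951, PV = 2.586659
  t = 5.5000: CF_t = 2.900000, DF = 0.881810, PV = 2.557250
  t = 6.0000: CF_t = 2.900000, DF = 0.871785, PV = 2.528176
  t = 6.5000: CF_t = 2.900000, DF = 0.861873, PV = 2.499433
  t = 7.0000: CF_t = 102.900000, DF = 0.852075, PV = 87.678468
Price P = sum_t PV_t = 122.510399
First compute Macaulay numerator sum_t t * PV_t:
  t * PV_t at t = 0.5000: 1.433515
  t * PV_t at t = 1.0000: 2.834433
  t * PV_t at t = 1.5000: 4.203312
  t * PV_t at t = 2.0000: 5.540698
  t * PV_t at t = 2.5000: 6.847130
  t * PV_t at t = 3.0000: 8.123140
  t * PV_t at t = 3.5000: 9.369250
  t * PV_t at t = 4.0000: 10.585976
  t * PV_t at t = 4.5000: 11.773824
  t * PV_t at t = 5.0000: 12.933293
  t * PV_t at t = 5.5000: 14.064877
  t * PV_t at t = 6.0000: 15.169058
  t * PV_t at t = 6.5000: 16.246313
  t * PV_t at t = 7.0000: 613.749279
Macaulay duration D = 732.874097 / 122.510399 = 5.982138
Modified duration = D / (1 + y/m) = 5.982138 / (1 + 0.011500) = 5.914125

Answer: Modified duration = 5.9141


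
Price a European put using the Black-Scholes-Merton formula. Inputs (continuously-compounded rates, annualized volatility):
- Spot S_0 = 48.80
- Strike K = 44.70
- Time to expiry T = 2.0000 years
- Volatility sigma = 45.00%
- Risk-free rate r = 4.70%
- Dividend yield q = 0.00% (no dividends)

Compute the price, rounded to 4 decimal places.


Answer: Price = 7.5520

Derivation:
d1 = (ln(S/K) + (r - q + 0.5*sigma^2) * T) / (sigma * sqrt(T)) = 0.60380133
d2 = d1 - sigma * sqrt(T) = -0.03259478
exp(-rT) = 0.91028276; exp(-qT) = 1.00000000
P = K * exp(-rT) * N(-d2) - S_0 * exp(-qT) * N(-d1)
N(-d1) = 0.27298787; N(-d2) = 0.51300113
P = 44.7000 * 0.91028276 * 0.51300113 - 48.8000 * 1.00000000 * 0.27298787 = 7.5520


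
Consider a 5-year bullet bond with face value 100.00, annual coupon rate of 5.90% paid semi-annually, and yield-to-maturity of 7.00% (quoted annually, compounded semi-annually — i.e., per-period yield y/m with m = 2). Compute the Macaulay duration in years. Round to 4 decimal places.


Answer: Macaulay duration = 4.3851 years

Derivation:
Coupon per period c = face * coupon_rate / m = 2.950000
Periods per year m = 2; per-period yield y/m = 0.035000
Number of cashflows N = 10
Cashflows (t years, CF_t, discount factor 1/(1+y/m)^(m*t), PV):
  t = 0.5000: CF_t = 2.950000, DF = 0.966184, PV = 2.850242
  t = 1.0000: CF_t = 2.950000, DF = 0.933511, PV = 2.753857
  t = 1.5000: CF_t = 2.950000, DF = 0.901943, PV = 2.660731
  t = 2.0000: CF_t = 2.950000, DF = 0.871442, PV = 2.570755
  t = 2.5000: CF_t = 2.950000, DF = 0.841973, PV = 2.483821
  t = 3.0000: CF_t = 2.950000, DF = 0.813501, PV = 2.399827
  t = 3.5000: CF_t = 2.950000, DF = 0.785991, PV = 2.318673
  t = 4.0000: CF_t = 2.950000, DF = 0.759412, PV = 2.240264
  t = 4.5000: CF_t = 2.950000, DF = 0.733731, PV = 2.164506
  t = 5.0000: CF_t = 102.950000, DF = 0.708919, PV = 72.983192
Price P = sum_t PV_t = 95.425867
Macaulay numerator sum_t t * PV_t:
  t * PV_t at t = 0.5000: 1.425121
  t * PV_t at t = 1.0000: 2.753857
  t * PV_t at t = 1.5000: 3.991096
  t * PV_t at t = 2.0000: 5.141509
  t * PV_t at t = 2.5000: 6.209552
  t * PV_t at t = 3.0000: 7.199481
  t * PV_t at t = 3.5000: 8.115357
  t * PV_t at t = 4.0000: 8.961056
  t * PV_t at t = 4.5000: 9.740279
  t * PV_t at t = 5.0000: 364.915959
Macaulay duration D = (sum_t t * PV_t) / P = 418.453267 / 95.425867 = 4.385114


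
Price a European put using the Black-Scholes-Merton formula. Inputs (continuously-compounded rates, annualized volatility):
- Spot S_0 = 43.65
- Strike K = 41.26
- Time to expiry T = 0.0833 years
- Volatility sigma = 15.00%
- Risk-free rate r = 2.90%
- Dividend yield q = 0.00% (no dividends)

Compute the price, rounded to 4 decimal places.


d1 = (ln(S/K) + (r - q + 0.5*sigma^2) * T) / (sigma * sqrt(T)) = 1.37812437
d2 = d1 - sigma * sqrt(T) = 1.33483176
exp(-rT) = 0.99758722; exp(-qT) = 1.00000000
P = K * exp(-rT) * N(-d2) - S_0 * exp(-qT) * N(-d1)
N(-d1) = 0.08408245; N(-d2) = 0.09096571
P = 41.2600 * 0.99758722 * 0.09096571 - 43.6500 * 1.00000000 * 0.08408245 = 0.0740

Answer: Price = 0.0740


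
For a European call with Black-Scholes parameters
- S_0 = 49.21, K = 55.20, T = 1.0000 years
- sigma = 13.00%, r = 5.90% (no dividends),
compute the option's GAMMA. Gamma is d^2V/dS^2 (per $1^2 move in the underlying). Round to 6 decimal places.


Answer: Gamma = 0.058348

Derivation:
d1 = -0.3647392185; d2 = -0.4947392185
phi(d1) = 0.3732690215; exp(-qT) = 1.0000000000; exp(-rT) = 0.9427067692
Gamma = exp(-qT) * phi(d1) / (S * sigma * sqrt(T)) = 1.0000000000 * 0.3732690215 / (49.2100 * 0.1300 * 1.0000000000) = 0.058348


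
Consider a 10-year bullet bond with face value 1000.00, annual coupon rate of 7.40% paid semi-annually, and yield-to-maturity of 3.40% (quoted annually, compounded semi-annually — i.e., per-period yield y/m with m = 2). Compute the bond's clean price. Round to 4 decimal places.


Coupon per period c = face * coupon_rate / m = 37.000000
Periods per year m = 2; per-period yield y/m = 0.017000
Number of cashflows N = 20
Cashflows (t years, CF_t, discount factor 1/(1+y/m)^(m*t), PV):
  t = 0.5000: CF_t = 37.000000, DF = 0.983284, PV = 36.381514
  t = 1.0000: CF_t = 37.000000, DF = 0.966848, PV = 35.773367
  t = 1.5000: CF_t = 37.000000, DF = 0.950686, PV = 35.175385
  t = 2.0000: CF_t = 37.000000, DF = 0.934795, PV = 34.587400
  t = 2.5000: CF_t = 37.000000, DF = 0.919169, PV = 34.009243
  t = 3.0000: CF_t = 37.000000, DF = 0.903804, PV = 33.440750
  t = 3.5000: CF_t = 37.000000, DF = 0.888696, PV = 32.881760
  t = 4.0000: CF_t = 37.000000, DF = 0.873841, PV = 32.332114
  t = 4.5000: CF_t = 37.000000, DF = 0.859234, PV = 31.791656
  t = 5.0000: CF_t = 37.000000, DF = 0.844871, PV = 31.260232
  t = 5.5000: CF_t = 37.000000, DF = 0.830748, PV = 30.737691
  t = 6.0000: CF_t = 37.000000, DF = 0.816862, PV = 30.223885
  t = 6.5000: CF_t = 37.000000, DF = 0.803207, PV = 29.718668
  t = 7.0000: CF_t = 37.000000, DF = 0.789781, PV = 29.221895
  t = 7.5000: CF_t = 37.000000, DF = 0.776579, PV = 28.733427
  t = 8.0000: CF_t = 37.000000, DF = 0.763598, PV = 28.253124
  t = 8.5000: CF_t = 37.000000, DF = 0.750834, PV = 27.780850
  t = 9.0000: CF_t = 37.000000, DF = 0.738283, PV = 27.316470
  t = 9.5000: CF_t = 37.000000, DF = 0.725942, PV = 26.859852
  t = 10.0000: CF_t = 1037.000000, DF = 0.713807, PV = 740.218096
Price P = sum_t PV_t = 1336.697378

Answer: Price = 1336.6974


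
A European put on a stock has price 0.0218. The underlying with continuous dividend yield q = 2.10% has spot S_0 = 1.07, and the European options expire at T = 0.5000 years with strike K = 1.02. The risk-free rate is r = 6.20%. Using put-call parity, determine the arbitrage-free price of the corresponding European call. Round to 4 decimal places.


Answer: Call price = 0.0918

Derivation:
Put-call parity: C - P = S_0 * exp(-qT) - K * exp(-rT).
S_0 * exp(-qT) = 1.0700 * 0.98955493 = 1.05882378
K * exp(-rT) = 1.0200 * 0.96947557 = 0.98886508
C = P + S*exp(-qT) - K*exp(-rT)
C = 0.0218 + 1.05882378 - 0.98886508 = 0.0918


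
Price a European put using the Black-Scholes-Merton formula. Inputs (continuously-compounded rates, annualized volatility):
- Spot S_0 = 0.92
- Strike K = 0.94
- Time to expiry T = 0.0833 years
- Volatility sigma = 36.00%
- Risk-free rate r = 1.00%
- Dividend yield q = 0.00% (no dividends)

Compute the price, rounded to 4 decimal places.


Answer: Price = 0.0489

Derivation:
d1 = (ln(S/K) + (r - q + 0.5*sigma^2) * T) / (sigma * sqrt(T)) = -0.14701668
d2 = d1 - sigma * sqrt(T) = -0.25091894
exp(-rT) = 0.99916735; exp(-qT) = 1.00000000
P = K * exp(-rT) * N(-d2) - S_0 * exp(-qT) * N(-d1)
N(-d1) = 0.55844057; N(-d2) = 0.59906161
P = 0.9400 * 0.99916735 * 0.59906161 - 0.9200 * 1.00000000 * 0.55844057 = 0.0489


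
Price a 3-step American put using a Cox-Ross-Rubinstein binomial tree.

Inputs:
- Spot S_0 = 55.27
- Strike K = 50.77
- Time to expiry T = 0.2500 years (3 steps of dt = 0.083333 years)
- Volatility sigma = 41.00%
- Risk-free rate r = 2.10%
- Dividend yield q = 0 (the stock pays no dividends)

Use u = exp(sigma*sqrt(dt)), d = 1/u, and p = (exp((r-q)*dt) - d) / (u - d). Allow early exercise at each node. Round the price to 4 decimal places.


dt = T/N = 0.083333
u = exp(sigma*sqrt(dt)) = 1.125646; d = 1/u = 0.888379
p = (exp((r-q)*dt) - d) / (u - d) = 0.477827
Discount per step: exp(-r*dt) = 0.998252
Stock lattice S(k, i) with i counting down-moves:
  k=0: S(0,0) = 55.2700
  k=1: S(1,0) = 62.2144; S(1,1) = 49.1007
  k=2: S(2,0) = 70.0314; S(2,1) = 55.2700; S(2,2) = 43.6200
  k=3: S(3,0) = 78.8306; S(3,1) = 62.2144; S(3,2) = 49.1007; S(3,3) = 38.7511
Terminal payoffs V(N, i) = max(K - S_T, 0):
  V(3,0) = 0.000000; V(3,1) = 0.000000; V(3,2) = 1.669292; V(3,3) = 12.018873
Backward induction: V(k, i) = exp(-r*dt) * [p * V(k+1, i) + (1-p) * V(k+1, i+1)]; then take max(V_cont, immediate exercise) for American.
  V(2,0) = exp(-r*dt) * [p*0.000000 + (1-p)*0.000000] = 0.000000; exercise = 0.000000; V(2,0) = max -> 0.000000
  V(2,1) = exp(-r*dt) * [p*0.000000 + (1-p)*1.669292] = 0.870134; exercise = 0.000000; V(2,1) = max -> 0.870134
  V(2,2) = exp(-r*dt) * [p*1.669292 + (1-p)*12.018873] = 7.061191; exercise = 7.149961; V(2,2) = max -> 7.149961
  V(1,0) = exp(-r*dt) * [p*0.000000 + (1-p)*0.870134] = 0.453566; exercise = 0.000000; V(1,0) = max -> 0.453566
  V(1,1) = exp(-r*dt) * [p*0.870134 + (1-p)*7.149961] = 4.142033; exercise = 1.669292; V(1,1) = max -> 4.142033
  V(0,0) = exp(-r*dt) * [p*0.453566 + (1-p)*4.142033] = 2.375421; exercise = 0.000000; V(0,0) = max -> 2.375421

Answer: Price = V(0,0) = 2.3754


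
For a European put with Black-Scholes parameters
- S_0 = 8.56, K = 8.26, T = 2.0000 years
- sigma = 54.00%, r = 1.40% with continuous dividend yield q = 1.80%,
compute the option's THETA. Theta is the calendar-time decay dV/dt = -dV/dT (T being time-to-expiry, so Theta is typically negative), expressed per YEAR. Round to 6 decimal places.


d1 = 0.4180776735; d2 = -0.3455976502
phi(d1) = 0.3655570210; exp(-qT) = 0.9646402935; exp(-rT) = 0.9723883668
Theta = -S*exp(-qT)*phi(d1)*sigma/(2*sqrt(T)) + r*K*exp(-rT)*N(-d2) - q*S*exp(-qT)*N(-d1)
N(-d1) = 0.3379451641; N(-d2) = 0.6351774439; sqrt(T) = 1.4142135624
Term 1 = -8.5600 * 0.9646402935 * 0.3655570210 * 0.5400 / (2 * 1.4142135624) = -0.5762926215
Term 2 = 0.0140 * 8.2600 * 0.9723883668 * 0.6351774439 = 0.0714237922
Term 3 = -0.0180 * 8.5600 * 0.9646402935 * 0.3379451641 = -0.0502293901
Theta = -0.5762926215 + (0.0714237922) + (-0.0502293901) = -0.555098

Answer: Theta = -0.555098


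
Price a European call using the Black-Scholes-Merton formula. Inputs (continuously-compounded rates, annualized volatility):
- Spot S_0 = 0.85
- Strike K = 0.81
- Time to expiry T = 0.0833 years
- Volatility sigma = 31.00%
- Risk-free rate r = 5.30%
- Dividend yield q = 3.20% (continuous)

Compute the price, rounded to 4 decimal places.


Answer: Price = 0.0546

Derivation:
d1 = (ln(S/K) + (r - q + 0.5*sigma^2) * T) / (sigma * sqrt(T)) = 0.60303037
d2 = d1 - sigma * sqrt(T) = 0.51355898
exp(-rT) = 0.99559483; exp(-qT) = 0.99733795
C = S_0 * exp(-qT) * N(d1) - K * exp(-rT) * N(d2)
N(d1) = 0.72675576; N(d2) = 0.69621982
C = 0.8500 * 0.99733795 * 0.72675576 - 0.8100 * 0.99559483 * 0.69621982 = 0.0546


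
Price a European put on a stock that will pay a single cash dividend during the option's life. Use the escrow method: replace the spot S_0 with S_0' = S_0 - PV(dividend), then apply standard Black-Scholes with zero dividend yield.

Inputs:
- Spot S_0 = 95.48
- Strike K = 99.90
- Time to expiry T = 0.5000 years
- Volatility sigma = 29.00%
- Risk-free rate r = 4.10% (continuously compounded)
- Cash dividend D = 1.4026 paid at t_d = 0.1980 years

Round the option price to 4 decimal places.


Answer: Price = 9.8742

Derivation:
PV(D) = D * exp(-r * t_d) = 1.4026 * 0.99191486 = 1.39125979
S_0' = S_0 - PV(D) = 95.4800 - 1.39125979 = 94.08874021
d1 = (ln(S_0'/K) + (r + sigma^2/2)*T) / (sigma*sqrt(T)) = -0.08976015
d2 = d1 - sigma*sqrt(T) = -0.29482112
exp(-rT) = 0.97970870
N(-d1) = 0.53576109; N(-d2) = 0.61593473
P = K * exp(-rT) * N(-d2) - S_0' * N(-d1) = 99.9000 * 0.97970870 * 0.61593473 - 94.08874021 * 0.53576109 = 9.8742


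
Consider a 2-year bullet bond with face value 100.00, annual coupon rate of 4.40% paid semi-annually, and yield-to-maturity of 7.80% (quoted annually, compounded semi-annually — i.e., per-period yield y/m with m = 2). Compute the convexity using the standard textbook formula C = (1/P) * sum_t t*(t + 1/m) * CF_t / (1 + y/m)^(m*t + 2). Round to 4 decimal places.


Answer: Convexity = 4.4284

Derivation:
Coupon per period c = face * coupon_rate / m = 2.200000
Periods per year m = 2; per-period yield y/m = 0.039000
Number of cashflows N = 4
Cashflows (t years, CF_t, discount factor 1/(1+y/m)^(m*t), PV):
  t = 0.5000: CF_t = 2.200000, DF = 0.962464, PV = 2.117421
  t = 1.0000: CF_t = 2.200000, DF = 0.926337, PV = 2.037941
  t = 1.5000: CF_t = 2.200000, DF = 0.891566, PV = 1.961445
  t = 2.0000: CF_t = 102.200000, DF = 0.858100, PV = 87.697801
Price P = sum_t PV_t = 93.814607
Convexity numerator sum_t t*(t + 1/m) * CF_t / (1+y/m)^(m*t + 2):
  t = 0.5000: term = 0.980722
  t = 1.0000: term = 2.831729
  t = 1.5000: term = 5.450875
  t = 2.0000: term = 406.188492
Convexity = (1/P) * sum = 415.451818 / 93.814607 = 4.428434


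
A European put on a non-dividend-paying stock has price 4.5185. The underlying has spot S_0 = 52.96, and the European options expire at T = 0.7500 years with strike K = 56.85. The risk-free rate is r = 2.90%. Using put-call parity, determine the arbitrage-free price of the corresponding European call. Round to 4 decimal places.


Answer: Call price = 1.8516

Derivation:
Put-call parity: C - P = S_0 * exp(-qT) - K * exp(-rT).
S_0 * exp(-qT) = 52.9600 * 1.00000000 = 52.96000000
K * exp(-rT) = 56.8500 * 0.97848483 = 55.62686234
C = P + S*exp(-qT) - K*exp(-rT)
C = 4.5185 + 52.96000000 - 55.62686234 = 1.8516


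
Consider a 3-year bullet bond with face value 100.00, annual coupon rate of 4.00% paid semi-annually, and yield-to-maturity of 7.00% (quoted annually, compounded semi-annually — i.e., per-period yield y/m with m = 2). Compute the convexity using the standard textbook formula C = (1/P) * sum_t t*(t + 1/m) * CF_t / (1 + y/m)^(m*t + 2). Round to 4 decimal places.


Answer: Convexity = 9.1495

Derivation:
Coupon per period c = face * coupon_rate / m = 2.000000
Periods per year m = 2; per-period yield y/m = 0.035000
Number of cashflows N = 6
Cashflows (t years, CF_t, discount factor 1/(1+y/m)^(m*t), PV):
  t = 0.5000: CF_t = 2.000000, DF = 0.966184, PV = 1.932367
  t = 1.0000: CF_t = 2.000000, DF = 0.933511, PV = 1.867021
  t = 1.5000: CF_t = 2.000000, DF = 0.901943, PV = 1.803885
  t = 2.0000: CF_t = 2.000000, DF = 0.871442, PV = 1.742884
  t = 2.5000: CF_t = 2.000000, DF = 0.841973, PV = 1.683946
  t = 3.0000: CF_t = 102.000000, DF = 0.813501, PV = 82.977066
Price P = sum_t PV_t = 92.007170
Convexity numerator sum_t t*(t + 1/m) * CF_t / (1+y/m)^(m*t + 2):
  t = 0.5000: term = 0.901943
  t = 1.0000: term = 2.614327
  t = 1.5000: term = 5.051839
  t = 2.0000: term = 8.135006
  t = 2.5000: term = 11.789864
  t = 3.0000: term = 813.329777
Convexity = (1/P) * sum = 841.822756 / 92.007170 = 9.149534


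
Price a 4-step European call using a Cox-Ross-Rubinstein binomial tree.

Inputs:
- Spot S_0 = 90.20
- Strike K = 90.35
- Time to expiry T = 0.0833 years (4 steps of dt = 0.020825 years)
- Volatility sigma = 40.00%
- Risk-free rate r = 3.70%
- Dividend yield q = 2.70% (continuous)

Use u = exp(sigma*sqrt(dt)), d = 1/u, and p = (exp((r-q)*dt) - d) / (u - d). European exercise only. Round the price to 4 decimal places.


Answer: Price = V(0,0) = 3.8861

Derivation:
dt = T/N = 0.020825
u = exp(sigma*sqrt(dt)) = 1.059422; d = 1/u = 0.943911
p = (exp((r-q)*dt) - d) / (u - d) = 0.487376
Discount per step: exp(-r*dt) = 0.999230
Stock lattice S(k, i) with i counting down-moves:
  k=0: S(0,0) = 90.2000
  k=1: S(1,0) = 95.5599; S(1,1) = 85.1408
  k=2: S(2,0) = 101.2382; S(2,1) = 90.2000; S(2,2) = 80.3653
  k=3: S(3,0) = 107.2540; S(3,1) = 95.5599; S(3,2) = 85.1408; S(3,3) = 75.8577
  k=4: S(4,0) = 113.6272; S(4,1) = 101.2382; S(4,2) = 90.2000; S(4,3) = 80.3653; S(4,4) = 71.6029
Terminal payoffs V(N, i) = max(S_T - K, 0):
  V(4,0) = 23.277249; V(4,1) = 10.888223; V(4,2) = 0.000000; V(4,3) = 0.000000; V(4,4) = 0.000000
Backward induction: V(k, i) = exp(-r*dt) * [p * V(k+1, i) + (1-p) * V(k+1, i+1)].
  V(3,0) = exp(-r*dt) * [p*23.277249 + (1-p)*10.888223] = 16.913302
  V(3,1) = exp(-r*dt) * [p*10.888223 + (1-p)*0.000000] = 5.302573
  V(3,2) = exp(-r*dt) * [p*0.000000 + (1-p)*0.000000] = 0.000000
  V(3,3) = exp(-r*dt) * [p*0.000000 + (1-p)*0.000000] = 0.000000
  V(2,0) = exp(-r*dt) * [p*16.913302 + (1-p)*5.302573] = 10.952923
  V(2,1) = exp(-r*dt) * [p*5.302573 + (1-p)*0.000000] = 2.582357
  V(2,2) = exp(-r*dt) * [p*0.000000 + (1-p)*0.000000] = 0.000000
  V(1,0) = exp(-r*dt) * [p*10.952923 + (1-p)*2.582357] = 6.656840
  V(1,1) = exp(-r*dt) * [p*2.582357 + (1-p)*0.000000] = 1.257610
  V(0,0) = exp(-r*dt) * [p*6.656840 + (1-p)*1.257610] = 3.886071


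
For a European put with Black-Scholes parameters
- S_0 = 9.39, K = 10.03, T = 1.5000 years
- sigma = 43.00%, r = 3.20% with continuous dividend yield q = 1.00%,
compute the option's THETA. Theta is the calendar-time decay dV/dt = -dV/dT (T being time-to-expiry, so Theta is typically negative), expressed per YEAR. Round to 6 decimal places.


Answer: Theta = -0.481748

Derivation:
d1 = 0.2007816195; d2 = -0.3258586752
phi(d1) = 0.3909814500; exp(-qT) = 0.9851119396; exp(-rT) = 0.9531337871
Theta = -S*exp(-qT)*phi(d1)*sigma/(2*sqrt(T)) + r*K*exp(-rT)*N(-d2) - q*S*exp(-qT)*N(-d1)
N(-d1) = 0.4204346679; N(-d2) = 0.6277343585; sqrt(T) = 1.2247448714
Term 1 = -9.3900 * 0.9851119396 * 0.3909814500 * 0.4300 / (2 * 1.2247448714) = -0.6348924438
Term 2 = 0.0320 * 10.0300 * 0.9531337871 * 0.6277343585 = 0.1920351267
Term 3 = -0.0100 * 9.3900 * 0.9851119396 * 0.4204346679 = -0.0388910523
Theta = -0.6348924438 + (0.1920351267) + (-0.0388910523) = -0.481748


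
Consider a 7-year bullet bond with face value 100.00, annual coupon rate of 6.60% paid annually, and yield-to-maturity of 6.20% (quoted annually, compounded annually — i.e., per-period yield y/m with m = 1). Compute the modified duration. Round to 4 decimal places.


Answer: Modified duration = 5.4995

Derivation:
Coupon per period c = face * coupon_rate / m = 6.600000
Periods per year m = 1; per-period yield y/m = 0.062000
Number of cashflows N = 7
Cashflows (t years, CF_t, discount factor 1/(1+y/m)^(m*t), PV):
  t = 1.0000: CF_t = 6.600000, DF = 0.941620, PV = 6.214689
  t = 2.0000: CF_t = 6.600000, DF = 0.886647, PV = 5.851873
  t = 3.0000: CF_t = 6.600000, DF = 0.834885, PV = 5.510238
  t = 4.0000: CF_t = 6.600000, DF = 0.786144, PV = 5.188548
  t = 5.0000: CF_t = 6.600000, DF = 0.740248, PV = 4.885639
  t = 6.0000: CF_t = 6.600000, DF = 0.697032, PV = 4.600413
  t = 7.0000: CF_t = 106.600000, DF = 0.656339, PV = 69.965765
Price P = sum_t PV_t = 102.217166
First compute Macaulay numerator sum_t t * PV_t:
  t * PV_t at t = 1.0000: 6.214689
  t * PV_t at t = 2.0000: 11.703746
  t * PV_t at t = 3.0000: 16.530715
  t * PV_t at t = 4.0000: 20.754193
  t * PV_t at t = 5.0000: 24.428194
  t * PV_t at t = 6.0000: 27.602479
  t * PV_t at t = 7.0000: 489.760355
Macaulay duration D = 596.994372 / 102.217166 = 5.840451
Modified duration = D / (1 + y/m) = 5.840451 / (1 + 0.062000) = 5.499483


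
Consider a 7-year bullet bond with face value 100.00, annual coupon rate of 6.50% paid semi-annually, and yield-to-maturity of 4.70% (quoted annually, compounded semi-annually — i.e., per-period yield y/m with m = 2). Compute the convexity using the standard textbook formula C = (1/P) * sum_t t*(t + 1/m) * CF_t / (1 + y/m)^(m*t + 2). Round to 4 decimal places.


Coupon per period c = face * coupon_rate / m = 3.250000
Periods per year m = 2; per-period yield y/m = 0.023500
Number of cashflows N = 14
Cashflows (t years, CF_t, discount factor 1/(1+y/m)^(m*t), PV):
  t = 0.5000: CF_t = 3.250000, DF = 0.977040, PV = 3.175379
  t = 1.0000: CF_t = 3.250000, DF = 0.954606, PV = 3.102471
  t = 1.5000: CF_t = 3.250000, DF = 0.932688, PV = 3.031236
  t = 2.0000: CF_t = 3.250000, DF = 0.911273, PV = 2.961638
  t = 2.5000: CF_t = 3.250000, DF = 0.890350, PV = 2.893638
  t = 3.0000: CF_t = 3.250000, DF = 0.869907, PV = 2.827198
  t = 3.5000: CF_t = 3.250000, DF = 0.849934, PV = 2.762285
  t = 4.0000: CF_t = 3.250000, DF = 0.830419, PV = 2.698861
  t = 4.5000: CF_t = 3.250000, DF = 0.811352, PV = 2.636894
  t = 5.0000: CF_t = 3.250000, DF = 0.792723, PV = 2.576350
  t = 5.5000: CF_t = 3.250000, DF = 0.774522, PV = 2.517196
  t = 6.0000: CF_t = 3.250000, DF = 0.756739, PV = 2.459400
  t = 6.5000: CF_t = 3.250000, DF = 0.739363, PV = 2.402931
  t = 7.0000: CF_t = 103.250000, DF = 0.722387, PV = 74.586496
Price P = sum_t PV_t = 110.631973
Convexity numerator sum_t t*(t + 1/m) * CF_t / (1+y/m)^(m*t + 2):
  t = 0.5000: term = 1.515618
  t = 1.0000: term = 4.442457
  t = 1.5000: term = 8.680913
  t = 2.0000: term = 14.135992
  t = 2.5000: term = 20.717135
  t = 3.0000: term = 28.338045
  t = 3.5000: term = 36.916522
  t = 4.0000: term = 46.374303
  t = 4.5000: term = 56.636911
  t = 5.0000: term = 67.633504
  t = 5.5000: term = 79.296732
  t = 6.0000: term = 91.562599
  t = 6.5000: term = 104.370329
  t = 7.0000: term = 3738.038859
Convexity = (1/P) * sum = 4298.659918 / 110.631973 = 38.855494

Answer: Convexity = 38.8555


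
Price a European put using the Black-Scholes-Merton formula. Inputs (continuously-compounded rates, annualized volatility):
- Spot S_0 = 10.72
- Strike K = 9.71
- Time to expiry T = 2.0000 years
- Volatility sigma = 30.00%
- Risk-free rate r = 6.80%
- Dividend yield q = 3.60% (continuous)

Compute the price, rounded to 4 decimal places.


d1 = (ln(S/K) + (r - q + 0.5*sigma^2) * T) / (sigma * sqrt(T)) = 0.59622035
d2 = d1 - sigma * sqrt(T) = 0.17195629
exp(-rT) = 0.87284263; exp(-qT) = 0.93053090
P = K * exp(-rT) * N(-d2) - S_0 * exp(-qT) * N(-d1)
N(-d1) = 0.27551401; N(-d2) = 0.43173595
P = 9.7100 * 0.87284263 * 0.43173595 - 10.7200 * 0.93053090 * 0.27551401 = 0.9108

Answer: Price = 0.9108


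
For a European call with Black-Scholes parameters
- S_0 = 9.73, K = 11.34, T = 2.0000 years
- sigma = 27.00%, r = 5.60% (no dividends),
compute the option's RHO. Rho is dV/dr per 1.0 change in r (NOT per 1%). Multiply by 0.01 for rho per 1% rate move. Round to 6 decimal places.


Answer: Rho = 7.758295

Derivation:
d1 = 0.0832227962; d2 = -0.2986148657
phi(d1) = 0.3975631259; exp(-qT) = 1.0000000000; exp(-rT) = 0.8940442575
N(d2) = 0.3826169608
Rho = K*T*exp(-rT)*N(d2) = 11.3400 * 2.0000 * 0.8940442575 * 0.3826169608 = 7.758295


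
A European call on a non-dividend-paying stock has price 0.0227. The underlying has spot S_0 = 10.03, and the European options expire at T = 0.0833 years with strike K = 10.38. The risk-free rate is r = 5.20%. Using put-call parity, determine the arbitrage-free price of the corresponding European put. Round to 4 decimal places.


Put-call parity: C - P = S_0 * exp(-qT) - K * exp(-rT).
S_0 * exp(-qT) = 10.0300 * 1.00000000 = 10.03000000
K * exp(-rT) = 10.3800 * 0.99567777 = 10.33513523
P = C - S*exp(-qT) + K*exp(-rT)
P = 0.0227 - 10.03000000 + 10.33513523 = 0.3278

Answer: Put price = 0.3278


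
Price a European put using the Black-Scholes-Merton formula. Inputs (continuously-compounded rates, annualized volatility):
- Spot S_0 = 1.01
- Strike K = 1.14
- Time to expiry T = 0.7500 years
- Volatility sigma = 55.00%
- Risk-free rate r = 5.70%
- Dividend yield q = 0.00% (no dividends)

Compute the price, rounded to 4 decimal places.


Answer: Price = 0.2416

Derivation:
d1 = (ln(S/K) + (r - q + 0.5*sigma^2) * T) / (sigma * sqrt(T)) = 0.07371098
d2 = d1 - sigma * sqrt(T) = -0.40260299
exp(-rT) = 0.95815090; exp(-qT) = 1.00000000
P = K * exp(-rT) * N(-d2) - S_0 * exp(-qT) * N(-d1)
N(-d1) = 0.47062018; N(-d2) = 0.65637985
P = 1.1400 * 0.95815090 * 0.65637985 - 1.0100 * 1.00000000 * 0.47062018 = 0.2416


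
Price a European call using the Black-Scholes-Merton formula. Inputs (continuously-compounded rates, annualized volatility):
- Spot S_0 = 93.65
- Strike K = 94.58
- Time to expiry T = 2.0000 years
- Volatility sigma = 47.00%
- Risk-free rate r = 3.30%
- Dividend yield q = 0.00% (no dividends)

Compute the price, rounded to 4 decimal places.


Answer: Price = 26.3549

Derivation:
d1 = (ln(S/K) + (r - q + 0.5*sigma^2) * T) / (sigma * sqrt(T)) = 0.41676933
d2 = d1 - sigma * sqrt(T) = -0.24791105
exp(-rT) = 0.93613086; exp(-qT) = 1.00000000
C = S_0 * exp(-qT) * N(d1) - K * exp(-rT) * N(d2)
N(d1) = 0.66157643; N(d2) = 0.40210162
C = 93.6500 * 1.00000000 * 0.66157643 - 94.5800 * 0.93613086 * 0.40210162 = 26.3549


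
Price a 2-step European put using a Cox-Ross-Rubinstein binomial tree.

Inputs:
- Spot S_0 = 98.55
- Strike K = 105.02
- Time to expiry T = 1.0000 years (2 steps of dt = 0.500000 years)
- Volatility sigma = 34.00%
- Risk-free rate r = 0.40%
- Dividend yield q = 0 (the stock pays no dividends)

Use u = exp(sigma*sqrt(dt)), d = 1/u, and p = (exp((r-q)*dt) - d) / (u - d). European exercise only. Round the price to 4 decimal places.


Answer: Price = V(0,0) = 16.7424

Derivation:
dt = T/N = 0.500000
u = exp(sigma*sqrt(dt)) = 1.271778; d = 1/u = 0.786300
p = (exp((r-q)*dt) - d) / (u - d) = 0.444308
Discount per step: exp(-r*dt) = 0.998002
Stock lattice S(k, i) with i counting down-moves:
  k=0: S(0,0) = 98.5500
  k=1: S(1,0) = 125.3338; S(1,1) = 77.4899
  k=2: S(2,0) = 159.3968; S(2,1) = 98.5500; S(2,2) = 60.9304
Terminal payoffs V(N, i) = max(K - S_T, 0):
  V(2,0) = 0.000000; V(2,1) = 6.470000; V(2,2) = 44.089649
Backward induction: V(k, i) = exp(-r*dt) * [p * V(k+1, i) + (1-p) * V(k+1, i+1)].
  V(1,0) = exp(-r*dt) * [p*0.000000 + (1-p)*6.470000] = 3.588147
  V(1,1) = exp(-r*dt) * [p*6.470000 + (1-p)*44.089649] = 27.320260
  V(0,0) = exp(-r*dt) * [p*3.588147 + (1-p)*27.320260] = 16.742385


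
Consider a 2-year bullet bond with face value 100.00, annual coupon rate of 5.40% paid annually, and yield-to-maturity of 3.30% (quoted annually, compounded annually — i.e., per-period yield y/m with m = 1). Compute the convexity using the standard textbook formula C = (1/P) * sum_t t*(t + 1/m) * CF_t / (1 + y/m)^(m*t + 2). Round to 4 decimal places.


Coupon per period c = face * coupon_rate / m = 5.400000
Periods per year m = 1; per-period yield y/m = 0.033000
Number of cashflows N = 2
Cashflows (t years, CF_t, discount factor 1/(1+y/m)^(m*t), PV):
  t = 1.0000: CF_t = 5.400000, DF = 0.968054, PV = 5.227493
  t = 2.0000: CF_t = 105.400000, DF = 0.937129, PV = 98.773392
Price P = sum_t PV_t = 104.000885
Convexity numerator sum_t t*(t + 1/m) * CF_t / (1+y/m)^(m*t + 2):
  t = 1.0000: term = 9.797670
  t = 2.0000: term = 555.380434
Convexity = (1/P) * sum = 565.178103 / 104.000885 = 5.434359

Answer: Convexity = 5.4344


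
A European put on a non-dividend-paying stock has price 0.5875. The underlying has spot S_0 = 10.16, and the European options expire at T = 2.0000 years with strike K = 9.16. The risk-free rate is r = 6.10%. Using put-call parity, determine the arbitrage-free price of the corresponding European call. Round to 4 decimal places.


Put-call parity: C - P = S_0 * exp(-qT) - K * exp(-rT).
S_0 * exp(-qT) = 10.1600 * 1.00000000 = 10.16000000
K * exp(-rT) = 9.1600 * 0.88514837 = 8.10795906
C = P + S*exp(-qT) - K*exp(-rT)
C = 0.5875 + 10.16000000 - 8.10795906 = 2.6395

Answer: Call price = 2.6395
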